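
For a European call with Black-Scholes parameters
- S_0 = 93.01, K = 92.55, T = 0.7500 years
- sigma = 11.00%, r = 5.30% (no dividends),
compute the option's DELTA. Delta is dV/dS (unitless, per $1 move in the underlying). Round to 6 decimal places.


Answer: Delta = 0.697402

Derivation:
d1 = 0.5169434251; d2 = 0.4216806307
phi(d1) = 0.3490452233; exp(-qT) = 1.0000000000; exp(-rT) = 0.9610296665
N(d1) = 0.6974021737
Delta = exp(-qT) * N(d1) = 1.0000000000 * 0.6974021737 = 0.697402


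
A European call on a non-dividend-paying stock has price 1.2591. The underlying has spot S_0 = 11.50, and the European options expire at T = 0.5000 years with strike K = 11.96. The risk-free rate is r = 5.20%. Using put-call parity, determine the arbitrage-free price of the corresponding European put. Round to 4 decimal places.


Answer: Put price = 1.4121

Derivation:
Put-call parity: C - P = S_0 * exp(-qT) - K * exp(-rT).
S_0 * exp(-qT) = 11.5000 * 1.00000000 = 11.50000000
K * exp(-rT) = 11.9600 * 0.97433509 = 11.65304767
P = C - S*exp(-qT) + K*exp(-rT)
P = 1.2591 - 11.50000000 + 11.65304767 = 1.4121


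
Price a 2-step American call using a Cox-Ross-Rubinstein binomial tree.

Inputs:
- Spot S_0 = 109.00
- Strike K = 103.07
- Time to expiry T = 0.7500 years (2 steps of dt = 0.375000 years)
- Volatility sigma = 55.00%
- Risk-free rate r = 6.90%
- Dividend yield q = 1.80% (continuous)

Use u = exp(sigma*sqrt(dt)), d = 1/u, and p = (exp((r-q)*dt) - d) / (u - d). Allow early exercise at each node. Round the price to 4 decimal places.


Answer: Price = V(0,0) = 23.5726

Derivation:
dt = T/N = 0.375000
u = exp(sigma*sqrt(dt)) = 1.400466; d = 1/u = 0.714048
p = (exp((r-q)*dt) - d) / (u - d) = 0.444716
Discount per step: exp(-r*dt) = 0.974457
Stock lattice S(k, i) with i counting down-moves:
  k=0: S(0,0) = 109.0000
  k=1: S(1,0) = 152.6508; S(1,1) = 77.8313
  k=2: S(2,0) = 213.7822; S(2,1) = 109.0000; S(2,2) = 55.5753
Terminal payoffs V(N, i) = max(S_T - K, 0):
  V(2,0) = 110.712162; V(2,1) = 5.930000; V(2,2) = 0.000000
Backward induction: V(k, i) = exp(-r*dt) * [p * V(k+1, i) + (1-p) * V(k+1, i+1)]; then take max(V_cont, immediate exercise) for American.
  V(1,0) = exp(-r*dt) * [p*110.712162 + (1-p)*5.930000] = 51.186569; exercise = 49.580764; V(1,0) = max -> 51.186569
  V(1,1) = exp(-r*dt) * [p*5.930000 + (1-p)*0.000000] = 2.569805; exercise = 0.000000; V(1,1) = max -> 2.569805
  V(0,0) = exp(-r*dt) * [p*51.186569 + (1-p)*2.569805] = 23.572559; exercise = 5.930000; V(0,0) = max -> 23.572559


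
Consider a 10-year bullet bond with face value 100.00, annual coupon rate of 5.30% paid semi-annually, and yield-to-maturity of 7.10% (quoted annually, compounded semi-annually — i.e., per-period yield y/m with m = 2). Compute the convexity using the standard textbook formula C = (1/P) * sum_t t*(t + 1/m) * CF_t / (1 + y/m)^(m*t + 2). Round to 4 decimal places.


Coupon per period c = face * coupon_rate / m = 2.650000
Periods per year m = 2; per-period yield y/m = 0.035500
Number of cashflows N = 20
Cashflows (t years, CF_t, discount factor 1/(1+y/m)^(m*t), PV):
  t = 0.5000: CF_t = 2.650000, DF = 0.965717, PV = 2.559150
  t = 1.0000: CF_t = 2.650000, DF = 0.932609, PV = 2.471415
  t = 1.5000: CF_t = 2.650000, DF = 0.900637, PV = 2.386688
  t = 2.0000: CF_t = 2.650000, DF = 0.869760, PV = 2.304865
  t = 2.5000: CF_t = 2.650000, DF = 0.839942, PV = 2.225847
  t = 3.0000: CF_t = 2.650000, DF = 0.811147, PV = 2.149539
  t = 3.5000: CF_t = 2.650000, DF = 0.783338, PV = 2.075846
  t = 4.0000: CF_t = 2.650000, DF = 0.756483, PV = 2.004680
  t = 4.5000: CF_t = 2.650000, DF = 0.730549, PV = 1.935954
  t = 5.0000: CF_t = 2.650000, DF = 0.705503, PV = 1.869583
  t = 5.5000: CF_t = 2.650000, DF = 0.681316, PV = 1.805489
  t = 6.0000: CF_t = 2.650000, DF = 0.657959, PV = 1.743591
  t = 6.5000: CF_t = 2.650000, DF = 0.635402, PV = 1.683816
  t = 7.0000: CF_t = 2.650000, DF = 0.613619, PV = 1.626089
  t = 7.5000: CF_t = 2.650000, DF = 0.592582, PV = 1.570342
  t = 8.0000: CF_t = 2.650000, DF = 0.572267, PV = 1.516506
  t = 8.5000: CF_t = 2.650000, DF = 0.552648, PV = 1.464516
  t = 9.0000: CF_t = 2.650000, DF = 0.533701, PV = 1.414308
  t = 9.5000: CF_t = 2.650000, DF = 0.515404, PV = 1.365821
  t = 10.0000: CF_t = 102.650000, DF = 0.497735, PV = 51.092469
Price P = sum_t PV_t = 87.266514
Convexity numerator sum_t t*(t + 1/m) * CF_t / (1+y/m)^(m*t + 2):
  t = 0.5000: term = 1.193344
  t = 1.0000: term = 3.457297
  t = 1.5000: term = 6.677542
  t = 2.0000: term = 10.747693
  t = 2.5000: term = 15.568846
  t = 3.0000: term = 21.049140
  t = 3.5000: term = 27.103350
  t = 4.0000: term = 33.652501
  t = 4.5000: term = 40.623492
  t = 5.0000: term = 47.948754
  t = 5.5000: term = 55.565915
  t = 6.0000: term = 63.417488
  t = 6.5000: term = 71.450574
  t = 7.0000: term = 79.616581
  t = 7.5000: term = 87.870960
  t = 8.0000: term = 96.172948
  t = 8.5000: term = 104.485337
  t = 9.0000: term = 112.774244
  t = 9.5000: term = 121.008900
  t = 10.0000: term = 5003.178317
Convexity = (1/P) * sum = 6003.563223 / 87.266514 = 68.795726

Answer: Convexity = 68.7957


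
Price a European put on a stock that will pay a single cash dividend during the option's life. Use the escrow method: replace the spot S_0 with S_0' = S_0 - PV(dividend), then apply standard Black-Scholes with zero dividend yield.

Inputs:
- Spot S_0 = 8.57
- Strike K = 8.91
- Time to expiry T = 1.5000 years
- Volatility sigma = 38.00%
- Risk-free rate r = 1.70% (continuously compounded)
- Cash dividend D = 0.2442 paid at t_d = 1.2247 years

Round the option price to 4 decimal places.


PV(D) = D * exp(-r * t_d) = 0.2442 * 0.97939534 = 0.23916834
S_0' = S_0 - PV(D) = 8.5700 - 0.23916834 = 8.33083166
d1 = (ln(S_0'/K) + (r + sigma^2/2)*T) / (sigma*sqrt(T)) = 0.14307824
d2 = d1 - sigma*sqrt(T) = -0.32232481
exp(-rT) = 0.97482238
N(-d1) = 0.44311420; N(-d2) = 0.62639668
P = K * exp(-rT) * N(-d2) - S_0' * N(-d1) = 8.9100 * 0.97482238 * 0.62639668 - 8.33083166 * 0.44311420 = 1.7492

Answer: Price = 1.7492


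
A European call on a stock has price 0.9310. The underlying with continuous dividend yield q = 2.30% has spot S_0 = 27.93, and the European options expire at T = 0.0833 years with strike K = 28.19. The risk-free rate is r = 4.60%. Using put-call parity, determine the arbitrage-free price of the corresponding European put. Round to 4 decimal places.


Answer: Put price = 1.1366

Derivation:
Put-call parity: C - P = S_0 * exp(-qT) - K * exp(-rT).
S_0 * exp(-qT) = 27.9300 * 0.99808593 = 27.87654014
K * exp(-rT) = 28.1900 * 0.99617553 = 28.08218825
P = C - S*exp(-qT) + K*exp(-rT)
P = 0.9310 - 27.87654014 + 28.08218825 = 1.1366


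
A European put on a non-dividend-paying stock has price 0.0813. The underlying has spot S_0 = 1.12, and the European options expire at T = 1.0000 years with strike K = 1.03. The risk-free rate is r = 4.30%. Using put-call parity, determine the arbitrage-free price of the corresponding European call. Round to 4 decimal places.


Put-call parity: C - P = S_0 * exp(-qT) - K * exp(-rT).
S_0 * exp(-qT) = 1.1200 * 1.00000000 = 1.12000000
K * exp(-rT) = 1.0300 * 0.95791139 = 0.98664873
C = P + S*exp(-qT) - K*exp(-rT)
C = 0.0813 + 1.12000000 - 0.98664873 = 0.2147

Answer: Call price = 0.2147


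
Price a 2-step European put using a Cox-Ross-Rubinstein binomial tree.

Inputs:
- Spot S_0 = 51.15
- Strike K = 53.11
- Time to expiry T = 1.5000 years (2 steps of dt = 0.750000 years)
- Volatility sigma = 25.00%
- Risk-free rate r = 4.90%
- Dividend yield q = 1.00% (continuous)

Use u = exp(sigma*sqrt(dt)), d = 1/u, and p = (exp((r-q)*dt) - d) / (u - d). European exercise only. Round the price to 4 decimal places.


dt = T/N = 0.750000
u = exp(sigma*sqrt(dt)) = 1.241731; d = 1/u = 0.805327
p = (exp((r-q)*dt) - d) / (u - d) = 0.514099
Discount per step: exp(-r*dt) = 0.963917
Stock lattice S(k, i) with i counting down-moves:
  k=0: S(0,0) = 51.1500
  k=1: S(1,0) = 63.5145; S(1,1) = 41.1925
  k=2: S(2,0) = 78.8680; S(2,1) = 51.1500; S(2,2) = 33.1734
Terminal payoffs V(N, i) = max(K - S_T, 0):
  V(2,0) = 0.000000; V(2,1) = 1.960000; V(2,2) = 19.936552
Backward induction: V(k, i) = exp(-r*dt) * [p * V(k+1, i) + (1-p) * V(k+1, i+1)].
  V(1,0) = exp(-r*dt) * [p*0.000000 + (1-p)*1.960000] = 0.918002
  V(1,1) = exp(-r*dt) * [p*1.960000 + (1-p)*19.936552] = 10.308927
  V(0,0) = exp(-r*dt) * [p*0.918002 + (1-p)*10.308927] = 5.283291

Answer: Price = V(0,0) = 5.2833


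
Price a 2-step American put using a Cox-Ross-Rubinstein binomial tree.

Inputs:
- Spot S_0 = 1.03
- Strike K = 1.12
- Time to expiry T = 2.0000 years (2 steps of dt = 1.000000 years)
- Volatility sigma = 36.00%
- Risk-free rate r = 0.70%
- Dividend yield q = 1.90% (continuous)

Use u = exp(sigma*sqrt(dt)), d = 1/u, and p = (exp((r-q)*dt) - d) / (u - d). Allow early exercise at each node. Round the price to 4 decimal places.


dt = T/N = 1.000000
u = exp(sigma*sqrt(dt)) = 1.433329; d = 1/u = 0.697676
p = (exp((r-q)*dt) - d) / (u - d) = 0.394745
Discount per step: exp(-r*dt) = 0.993024
Stock lattice S(k, i) with i counting down-moves:
  k=0: S(0,0) = 1.0300
  k=1: S(1,0) = 1.4763; S(1,1) = 0.7186
  k=2: S(2,0) = 2.1161; S(2,1) = 1.0300; S(2,2) = 0.5014
Terminal payoffs V(N, i) = max(K - S_T, 0):
  V(2,0) = 0.000000; V(2,1) = 0.090000; V(2,2) = 0.618645
Backward induction: V(k, i) = exp(-r*dt) * [p * V(k+1, i) + (1-p) * V(k+1, i+1)]; then take max(V_cont, immediate exercise) for American.
  V(1,0) = exp(-r*dt) * [p*0.000000 + (1-p)*0.090000] = 0.054093; exercise = 0.000000; V(1,0) = max -> 0.054093
  V(1,1) = exp(-r*dt) * [p*0.090000 + (1-p)*0.618645] = 0.407105; exercise = 0.401393; V(1,1) = max -> 0.407105
  V(0,0) = exp(-r*dt) * [p*0.054093 + (1-p)*0.407105] = 0.265888; exercise = 0.090000; V(0,0) = max -> 0.265888

Answer: Price = V(0,0) = 0.2659


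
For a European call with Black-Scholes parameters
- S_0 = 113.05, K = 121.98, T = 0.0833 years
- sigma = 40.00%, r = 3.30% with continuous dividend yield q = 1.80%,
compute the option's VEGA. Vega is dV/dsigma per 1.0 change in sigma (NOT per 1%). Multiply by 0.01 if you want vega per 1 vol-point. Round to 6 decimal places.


d1 = -0.5899973426; d2 = -0.7054443001
phi(d1) = 0.3352137251; exp(-qT) = 0.9985017235; exp(-rT) = 0.9972548748
Vega = S * exp(-qT) * phi(d1) * sqrt(T) = 113.0500 * 0.9985017235 * 0.3352137251 * 0.2886173938 = 10.921032

Answer: Vega = 10.921032


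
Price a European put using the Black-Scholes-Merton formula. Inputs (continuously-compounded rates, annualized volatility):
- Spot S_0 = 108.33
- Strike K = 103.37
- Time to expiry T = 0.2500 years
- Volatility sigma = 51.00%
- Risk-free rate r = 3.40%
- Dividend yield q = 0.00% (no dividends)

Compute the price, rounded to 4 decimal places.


Answer: Price = 8.0269

Derivation:
d1 = (ln(S/K) + (r - q + 0.5*sigma^2) * T) / (sigma * sqrt(T)) = 0.34462682
d2 = d1 - sigma * sqrt(T) = 0.08962682
exp(-rT) = 0.99153602; exp(-qT) = 1.00000000
P = K * exp(-rT) * N(-d2) - S_0 * exp(-qT) * N(-d1)
N(-d1) = 0.36518747; N(-d2) = 0.46429189
P = 103.3700 * 0.99153602 * 0.46429189 - 108.3300 * 1.00000000 * 0.36518747 = 8.0269


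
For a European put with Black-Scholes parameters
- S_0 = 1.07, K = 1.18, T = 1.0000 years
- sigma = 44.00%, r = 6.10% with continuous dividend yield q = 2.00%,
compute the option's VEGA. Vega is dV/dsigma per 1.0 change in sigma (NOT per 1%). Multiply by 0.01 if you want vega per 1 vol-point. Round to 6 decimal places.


Answer: Vega = 0.416695

Derivation:
d1 = 0.0907822954; d2 = -0.3492177046
phi(d1) = 0.3973017364; exp(-qT) = 0.9801986733; exp(-rT) = 0.9408232398
Vega = S * exp(-qT) * phi(d1) * sqrt(T) = 1.0700 * 0.9801986733 * 0.3973017364 * 1.0000000000 = 0.416695


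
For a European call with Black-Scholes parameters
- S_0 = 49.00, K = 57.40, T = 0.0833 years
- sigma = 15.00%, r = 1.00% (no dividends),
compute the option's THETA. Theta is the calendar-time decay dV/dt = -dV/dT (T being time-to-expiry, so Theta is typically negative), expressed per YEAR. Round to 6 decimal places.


Answer: Theta = -0.007484

Derivation:
d1 = -3.6138704407; d2 = -3.6571630498
phi(d1) = 0.0005820418; exp(-qT) = 1.0000000000; exp(-rT) = 0.9991673468
Theta = -S*exp(-qT)*phi(d1)*sigma/(2*sqrt(T)) - r*K*exp(-rT)*N(d2) + q*S*exp(-qT)*N(d1)
N(d1) = 0.0001508299; N(d2) = 0.0001275111; sqrt(T) = 0.2886173938
Term 1 = -49.0000 * 1.0000000000 * 0.0005820418 * 0.1500 / (2 * 0.2886173938) = -0.0074112083
Term 2 = -0.0100 * 57.4000 * 0.9991673468 * 0.0001275111 = -0.0000731304
Term 3 = 0 (no dividend yield, q = 0)
Theta = -0.0074112083 + (-0.0000731304) + (0.0000000000) = -0.007484


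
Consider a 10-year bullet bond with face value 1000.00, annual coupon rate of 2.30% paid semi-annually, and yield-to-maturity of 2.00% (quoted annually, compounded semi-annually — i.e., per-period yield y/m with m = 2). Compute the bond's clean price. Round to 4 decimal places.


Answer: Price = 1027.0683

Derivation:
Coupon per period c = face * coupon_rate / m = 11.500000
Periods per year m = 2; per-period yield y/m = 0.010000
Number of cashflows N = 20
Cashflows (t years, CF_t, discount factor 1/(1+y/m)^(m*t), PV):
  t = 0.5000: CF_t = 11.500000, DF = 0.990099, PV = 11.386139
  t = 1.0000: CF_t = 11.500000, DF = 0.980296, PV = 11.273405
  t = 1.5000: CF_t = 11.500000, DF = 0.970590, PV = 11.161787
  t = 2.0000: CF_t = 11.500000, DF = 0.960980, PV = 11.051274
  t = 2.5000: CF_t = 11.500000, DF = 0.951466, PV = 10.941855
  t = 3.0000: CF_t = 11.500000, DF = 0.942045, PV = 10.833520
  t = 3.5000: CF_t = 11.500000, DF = 0.932718, PV = 10.726258
  t = 4.0000: CF_t = 11.500000, DF = 0.923483, PV = 10.620057
  t = 4.5000: CF_t = 11.500000, DF = 0.914340, PV = 10.514908
  t = 5.0000: CF_t = 11.500000, DF = 0.905287, PV = 10.410800
  t = 5.5000: CF_t = 11.500000, DF = 0.896324, PV = 10.307723
  t = 6.0000: CF_t = 11.500000, DF = 0.887449, PV = 10.205666
  t = 6.5000: CF_t = 11.500000, DF = 0.878663, PV = 10.104620
  t = 7.0000: CF_t = 11.500000, DF = 0.869963, PV = 10.004574
  t = 7.5000: CF_t = 11.500000, DF = 0.861349, PV = 9.905519
  t = 8.0000: CF_t = 11.500000, DF = 0.852821, PV = 9.807445
  t = 8.5000: CF_t = 11.500000, DF = 0.844377, PV = 9.710341
  t = 9.0000: CF_t = 11.500000, DF = 0.836017, PV = 9.614199
  t = 9.5000: CF_t = 11.500000, DF = 0.827740, PV = 9.519009
  t = 10.0000: CF_t = 1011.500000, DF = 0.819544, PV = 828.969232
Price P = sum_t PV_t = 1027.068329


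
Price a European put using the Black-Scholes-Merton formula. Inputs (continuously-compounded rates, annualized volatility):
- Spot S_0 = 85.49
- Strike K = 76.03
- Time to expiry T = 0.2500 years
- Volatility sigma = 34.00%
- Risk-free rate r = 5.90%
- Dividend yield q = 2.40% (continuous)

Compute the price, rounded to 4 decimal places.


Answer: Price = 1.8023

Derivation:
d1 = (ln(S/K) + (r - q + 0.5*sigma^2) * T) / (sigma * sqrt(T)) = 0.82630242
d2 = d1 - sigma * sqrt(T) = 0.65630242
exp(-rT) = 0.98535825; exp(-qT) = 0.99401796
P = K * exp(-rT) * N(-d2) - S_0 * exp(-qT) * N(-d1)
N(-d1) = 0.20431628; N(-d2) = 0.25581478
P = 76.0300 * 0.98535825 * 0.25581478 - 85.4900 * 0.99401796 * 0.20431628 = 1.8023


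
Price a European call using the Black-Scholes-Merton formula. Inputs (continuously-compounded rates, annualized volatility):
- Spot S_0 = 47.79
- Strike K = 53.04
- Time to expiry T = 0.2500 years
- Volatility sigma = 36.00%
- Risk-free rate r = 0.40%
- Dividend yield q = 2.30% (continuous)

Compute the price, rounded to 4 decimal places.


d1 = (ln(S/K) + (r - q + 0.5*sigma^2) * T) / (sigma * sqrt(T)) = -0.51544407
d2 = d1 - sigma * sqrt(T) = -0.69544407
exp(-rT) = 0.99900050; exp(-qT) = 0.99426650
C = S_0 * exp(-qT) * N(d1) - K * exp(-rT) * N(d2)
N(d1) = 0.30312137; N(d2) = 0.24338852
C = 47.7900 * 0.99426650 * 0.30312137 - 53.0400 * 0.99900050 * 0.24338852 = 1.5067

Answer: Price = 1.5067


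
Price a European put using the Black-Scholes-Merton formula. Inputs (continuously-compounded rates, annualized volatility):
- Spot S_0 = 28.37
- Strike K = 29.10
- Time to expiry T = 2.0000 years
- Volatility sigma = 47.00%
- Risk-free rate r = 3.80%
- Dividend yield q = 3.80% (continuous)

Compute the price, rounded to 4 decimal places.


d1 = (ln(S/K) + (r - q + 0.5*sigma^2) * T) / (sigma * sqrt(T)) = 0.29411742
d2 = d1 - sigma * sqrt(T) = -0.37056296
exp(-rT) = 0.92681621; exp(-qT) = 0.92681621
P = K * exp(-rT) * N(-d2) - S_0 * exp(-qT) * N(-d1)
N(-d1) = 0.38433409; N(-d2) = 0.64451846
P = 29.1000 * 0.92681621 * 0.64451846 - 28.3700 * 0.92681621 * 0.38433409 = 7.2773

Answer: Price = 7.2773


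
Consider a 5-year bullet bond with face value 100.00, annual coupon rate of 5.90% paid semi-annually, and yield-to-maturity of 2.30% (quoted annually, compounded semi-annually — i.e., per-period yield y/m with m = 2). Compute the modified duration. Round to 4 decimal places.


Answer: Modified duration = 4.4047

Derivation:
Coupon per period c = face * coupon_rate / m = 2.950000
Periods per year m = 2; per-period yield y/m = 0.011500
Number of cashflows N = 10
Cashflows (t years, CF_t, discount factor 1/(1+y/m)^(m*t), PV):
  t = 0.5000: CF_t = 2.950000, DF = 0.988631, PV = 2.916461
  t = 1.0000: CF_t = 2.950000, DF = 0.977391, PV = 2.883303
  t = 1.5000: CF_t = 2.950000, DF = 0.966279, PV = 2.850522
  t = 2.0000: CF_t = 2.950000, DF = 0.955293, PV = 2.818113
  t = 2.5000: CF_t = 2.950000, DF = 0.944432, PV = 2.786074
  t = 3.0000: CF_t = 2.950000, DF = 0.933694, PV = 2.754398
  t = 3.5000: CF_t = 2.950000, DF = 0.923079, PV = 2.723083
  t = 4.0000: CF_t = 2.950000, DF = 0.912584, PV = 2.692123
  t = 4.5000: CF_t = 2.950000, DF = 0.902209, PV = 2.661516
  t = 5.0000: CF_t = 102.950000, DF = 0.891951, PV = 91.826383
Price P = sum_t PV_t = 116.911975
First compute Macaulay numerator sum_t t * PV_t:
  t * PV_t at t = 0.5000: 1.458230
  t * PV_t at t = 1.0000: 2.883303
  t * PV_t at t = 1.5000: 4.275783
  t * PV_t at t = 2.0000: 5.636227
  t * PV_t at t = 2.5000: 6.965184
  t * PV_t at t = 3.0000: 8.263194
  t * PV_t at t = 3.5000: 9.530789
  t * PV_t at t = 4.0000: 10.768493
  t * PV_t at t = 4.5000: 11.976821
  t * PV_t at t = 5.0000: 459.131917
Macaulay duration D = 520.889939 / 116.911975 = 4.455403
Modified duration = D / (1 + y/m) = 4.455403 / (1 + 0.011500) = 4.404748


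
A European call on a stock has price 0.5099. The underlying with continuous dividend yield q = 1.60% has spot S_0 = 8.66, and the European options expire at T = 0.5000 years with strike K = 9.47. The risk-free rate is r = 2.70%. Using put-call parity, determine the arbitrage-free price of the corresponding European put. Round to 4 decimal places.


Answer: Put price = 1.2619

Derivation:
Put-call parity: C - P = S_0 * exp(-qT) - K * exp(-rT).
S_0 * exp(-qT) = 8.6600 * 0.99203191 = 8.59099638
K * exp(-rT) = 9.4700 * 0.98659072 = 9.34301408
P = C - S*exp(-qT) + K*exp(-rT)
P = 0.5099 - 8.59099638 + 9.34301408 = 1.2619


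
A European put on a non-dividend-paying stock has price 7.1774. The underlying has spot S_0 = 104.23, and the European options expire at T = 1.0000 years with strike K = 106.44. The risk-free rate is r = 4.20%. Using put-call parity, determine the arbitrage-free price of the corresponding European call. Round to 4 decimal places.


Put-call parity: C - P = S_0 * exp(-qT) - K * exp(-rT).
S_0 * exp(-qT) = 104.2300 * 1.00000000 = 104.23000000
K * exp(-rT) = 106.4400 * 0.95886978 = 102.06209944
C = P + S*exp(-qT) - K*exp(-rT)
C = 7.1774 + 104.23000000 - 102.06209944 = 9.3453

Answer: Call price = 9.3453


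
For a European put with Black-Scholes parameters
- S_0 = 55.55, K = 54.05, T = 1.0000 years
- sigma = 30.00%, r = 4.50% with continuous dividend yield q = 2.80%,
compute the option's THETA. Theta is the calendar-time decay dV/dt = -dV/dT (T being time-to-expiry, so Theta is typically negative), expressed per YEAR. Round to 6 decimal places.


d1 = 0.2979132400; d2 = -0.0020867600
phi(d1) = 0.3816258188; exp(-qT) = 0.9723883668; exp(-rT) = 0.9559974818
Theta = -S*exp(-qT)*phi(d1)*sigma/(2*sqrt(T)) + r*K*exp(-rT)*N(-d2) - q*S*exp(-qT)*N(-d1)
N(-d1) = 0.3828846912; N(-d2) = 0.5008324962; sqrt(T) = 1.0000000000
Term 1 = -55.5500 * 0.9723883668 * 0.3816258188 * 0.3000 / (2 * 1.0000000000) = -3.0920949818
Term 2 = 0.0450 * 54.0500 * 0.9559974818 * 0.5008324962 = 1.1645481784
Term 3 = -0.0280 * 55.5500 * 0.9723883668 * 0.3828846912 = -0.5790950484
Theta = -3.0920949818 + (1.1645481784) + (-0.5790950484) = -2.506642

Answer: Theta = -2.506642


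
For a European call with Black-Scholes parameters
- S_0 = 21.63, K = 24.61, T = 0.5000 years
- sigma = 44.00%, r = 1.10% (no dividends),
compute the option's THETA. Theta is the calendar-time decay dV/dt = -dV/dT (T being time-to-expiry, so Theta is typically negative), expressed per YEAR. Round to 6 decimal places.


d1 = -0.2416107518; d2 = -0.5527377355
phi(d1) = 0.3874662964; exp(-qT) = 1.0000000000; exp(-rT) = 0.9945150973
Theta = -S*exp(-qT)*phi(d1)*sigma/(2*sqrt(T)) - r*K*exp(-rT)*N(d2) + q*S*exp(-qT)*N(d1)
N(d1) = 0.4045408951; N(d2) = 0.2902215049; sqrt(T) = 0.7071067812
Term 1 = -21.6300 * 1.0000000000 * 0.3874662964 * 0.4400 / (2 * 0.7071067812) = -2.6075228906
Term 2 = -0.0110 * 24.6100 * 0.9945150973 * 0.2902215049 = -0.0781349375
Term 3 = 0 (no dividend yield, q = 0)
Theta = -2.6075228906 + (-0.0781349375) + (0.0000000000) = -2.685658

Answer: Theta = -2.685658


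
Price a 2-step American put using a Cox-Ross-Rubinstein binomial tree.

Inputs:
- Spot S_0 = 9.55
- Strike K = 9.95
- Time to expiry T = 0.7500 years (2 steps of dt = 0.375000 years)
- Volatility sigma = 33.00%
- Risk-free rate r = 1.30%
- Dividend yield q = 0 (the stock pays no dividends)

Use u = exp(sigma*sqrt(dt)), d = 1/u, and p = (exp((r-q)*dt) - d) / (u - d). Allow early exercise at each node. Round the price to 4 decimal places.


Answer: Price = V(0,0) = 1.2489

Derivation:
dt = T/N = 0.375000
u = exp(sigma*sqrt(dt)) = 1.223949; d = 1/u = 0.817027
p = (exp((r-q)*dt) - d) / (u - d) = 0.461660
Discount per step: exp(-r*dt) = 0.995137
Stock lattice S(k, i) with i counting down-moves:
  k=0: S(0,0) = 9.5500
  k=1: S(1,0) = 11.6887; S(1,1) = 7.8026
  k=2: S(2,0) = 14.3064; S(2,1) = 9.5500; S(2,2) = 6.3749
Terminal payoffs V(N, i) = max(K - S_T, 0):
  V(2,0) = 0.000000; V(2,1) = 0.400000; V(2,2) = 3.575056
Backward induction: V(k, i) = exp(-r*dt) * [p * V(k+1, i) + (1-p) * V(k+1, i+1)]; then take max(V_cont, immediate exercise) for American.
  V(1,0) = exp(-r*dt) * [p*0.000000 + (1-p)*0.400000] = 0.214289; exercise = 0.000000; V(1,0) = max -> 0.214289
  V(1,1) = exp(-r*dt) * [p*0.400000 + (1-p)*3.575056] = 2.099002; exercise = 2.147390; V(1,1) = max -> 2.147390
  V(0,0) = exp(-r*dt) * [p*0.214289 + (1-p)*2.147390] = 1.248852; exercise = 0.400000; V(0,0) = max -> 1.248852


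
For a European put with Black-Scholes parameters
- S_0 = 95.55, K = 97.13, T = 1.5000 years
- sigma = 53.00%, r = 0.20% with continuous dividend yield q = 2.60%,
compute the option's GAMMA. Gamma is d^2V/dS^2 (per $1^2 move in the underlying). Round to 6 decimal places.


Answer: Gamma = 0.006005

Derivation:
d1 = 0.2438311185; d2 = -0.4052836634
phi(d1) = 0.3872575357; exp(-qT) = 0.9617507091; exp(-rT) = 0.9970044955
Gamma = exp(-qT) * phi(d1) / (S * sigma * sqrt(T)) = 0.9617507091 * 0.3872575357 / (95.5500 * 0.5300 * 1.2247448714) = 0.006005


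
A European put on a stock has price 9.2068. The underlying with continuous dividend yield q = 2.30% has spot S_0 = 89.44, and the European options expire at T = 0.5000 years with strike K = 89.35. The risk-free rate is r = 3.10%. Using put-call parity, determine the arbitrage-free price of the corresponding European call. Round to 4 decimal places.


Answer: Call price = 9.6484

Derivation:
Put-call parity: C - P = S_0 * exp(-qT) - K * exp(-rT).
S_0 * exp(-qT) = 89.4400 * 0.98856587 = 88.41733161
K * exp(-rT) = 89.3500 * 0.98461951 = 87.97575293
C = P + S*exp(-qT) - K*exp(-rT)
C = 9.2068 + 88.41733161 - 87.97575293 = 9.6484


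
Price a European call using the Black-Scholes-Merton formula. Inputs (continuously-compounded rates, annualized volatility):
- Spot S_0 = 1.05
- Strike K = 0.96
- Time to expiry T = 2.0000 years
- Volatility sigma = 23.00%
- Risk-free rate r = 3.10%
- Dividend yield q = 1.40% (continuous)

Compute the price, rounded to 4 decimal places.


d1 = (ln(S/K) + (r - q + 0.5*sigma^2) * T) / (sigma * sqrt(T)) = 0.54266498
d2 = d1 - sigma * sqrt(T) = 0.21739586
exp(-rT) = 0.93988289; exp(-qT) = 0.97238837
C = S_0 * exp(-qT) * N(d1) - K * exp(-rT) * N(d2)
N(d1) = 0.70631975; N(d2) = 0.58605007
C = 1.0500 * 0.97238837 * 0.70631975 - 0.9600 * 0.93988289 * 0.58605007 = 0.1924

Answer: Price = 0.1924


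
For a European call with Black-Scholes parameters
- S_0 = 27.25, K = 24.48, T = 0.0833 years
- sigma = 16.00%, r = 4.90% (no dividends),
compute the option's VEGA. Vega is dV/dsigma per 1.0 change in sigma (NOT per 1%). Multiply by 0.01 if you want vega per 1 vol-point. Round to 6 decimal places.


d1 = 2.4328272889; d2 = 2.3866485058
phi(d1) = 0.0206867301; exp(-qT) = 1.0000000000; exp(-rT) = 0.9959266188
Vega = S * exp(-qT) * phi(d1) * sqrt(T) = 27.2500 * 1.0000000000 * 0.0206867301 * 0.2886173938 = 0.162697

Answer: Vega = 0.162697


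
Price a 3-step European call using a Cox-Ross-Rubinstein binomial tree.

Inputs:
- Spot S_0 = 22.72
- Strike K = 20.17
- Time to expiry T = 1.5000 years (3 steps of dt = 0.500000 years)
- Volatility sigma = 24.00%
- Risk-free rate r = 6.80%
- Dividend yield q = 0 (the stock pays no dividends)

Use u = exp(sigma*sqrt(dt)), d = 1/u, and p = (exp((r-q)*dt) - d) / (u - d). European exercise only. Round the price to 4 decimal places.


Answer: Price = V(0,0) = 5.3035

Derivation:
dt = T/N = 0.500000
u = exp(sigma*sqrt(dt)) = 1.184956; d = 1/u = 0.843913
p = (exp((r-q)*dt) - d) / (u - d) = 0.559084
Discount per step: exp(-r*dt) = 0.966572
Stock lattice S(k, i) with i counting down-moves:
  k=0: S(0,0) = 22.7200
  k=1: S(1,0) = 26.9222; S(1,1) = 19.1737
  k=2: S(2,0) = 31.9016; S(2,1) = 22.7200; S(2,2) = 16.1809
  k=3: S(3,0) = 37.8020; S(3,1) = 26.9222; S(3,2) = 19.1737; S(3,3) = 13.6553
Terminal payoffs V(N, i) = max(S_T - K, 0):
  V(3,0) = 17.632018; V(3,1) = 6.752200; V(3,2) = 0.000000; V(3,3) = 0.000000
Backward induction: V(k, i) = exp(-r*dt) * [p * V(k+1, i) + (1-p) * V(k+1, i+1)].
  V(2,0) = exp(-r*dt) * [p*17.632018 + (1-p)*6.752200] = 12.405875
  V(2,1) = exp(-r*dt) * [p*6.752200 + (1-p)*0.000000] = 3.648850
  V(2,2) = exp(-r*dt) * [p*0.000000 + (1-p)*0.000000] = 0.000000
  V(1,0) = exp(-r*dt) * [p*12.405875 + (1-p)*3.648850] = 8.259120
  V(1,1) = exp(-r*dt) * [p*3.648850 + (1-p)*0.000000] = 1.971817
  V(0,0) = exp(-r*dt) * [p*8.259120 + (1-p)*1.971817] = 5.303524


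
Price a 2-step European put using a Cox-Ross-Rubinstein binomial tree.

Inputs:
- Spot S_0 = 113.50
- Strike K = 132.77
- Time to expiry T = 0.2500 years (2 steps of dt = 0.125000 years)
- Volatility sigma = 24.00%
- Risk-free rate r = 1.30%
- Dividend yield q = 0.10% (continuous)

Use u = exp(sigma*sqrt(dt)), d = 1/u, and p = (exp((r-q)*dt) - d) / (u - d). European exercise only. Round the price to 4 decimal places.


dt = T/N = 0.125000
u = exp(sigma*sqrt(dt)) = 1.088557; d = 1/u = 0.918647
p = (exp((r-q)*dt) - d) / (u - d) = 0.487634
Discount per step: exp(-r*dt) = 0.998376
Stock lattice S(k, i) with i counting down-moves:
  k=0: S(0,0) = 113.5000
  k=1: S(1,0) = 123.5512; S(1,1) = 104.2665
  k=2: S(2,0) = 134.4925; S(2,1) = 113.5000; S(2,2) = 95.7841
Terminal payoffs V(N, i) = max(K - S_T, 0):
  V(2,0) = 0.000000; V(2,1) = 19.270000; V(2,2) = 36.985851
Backward induction: V(k, i) = exp(-r*dt) * [p * V(k+1, i) + (1-p) * V(k+1, i+1)].
  V(1,0) = exp(-r*dt) * [p*0.000000 + (1-p)*19.270000] = 9.857254
  V(1,1) = exp(-r*dt) * [p*19.270000 + (1-p)*36.985851] = 28.300967
  V(0,0) = exp(-r*dt) * [p*9.857254 + (1-p)*28.300967] = 19.275830

Answer: Price = V(0,0) = 19.2758


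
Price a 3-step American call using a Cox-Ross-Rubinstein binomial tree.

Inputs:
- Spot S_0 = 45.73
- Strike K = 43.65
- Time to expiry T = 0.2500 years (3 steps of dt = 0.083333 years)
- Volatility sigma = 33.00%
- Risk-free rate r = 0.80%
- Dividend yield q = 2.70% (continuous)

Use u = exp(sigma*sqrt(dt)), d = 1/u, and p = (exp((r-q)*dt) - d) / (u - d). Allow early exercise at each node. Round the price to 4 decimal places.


dt = T/N = 0.083333
u = exp(sigma*sqrt(dt)) = 1.099948; d = 1/u = 0.909134
p = (exp((r-q)*dt) - d) / (u - d) = 0.467911
Discount per step: exp(-r*dt) = 0.999334
Stock lattice S(k, i) with i counting down-moves:
  k=0: S(0,0) = 45.7300
  k=1: S(1,0) = 50.3006; S(1,1) = 41.5747
  k=2: S(2,0) = 55.3281; S(2,1) = 45.7300; S(2,2) = 37.7970
  k=3: S(3,0) = 60.8580; S(3,1) = 50.3006; S(3,2) = 41.5747; S(3,3) = 34.3625
Terminal payoffs V(N, i) = max(S_T - K, 0):
  V(3,0) = 17.207978; V(3,1) = 6.650616; V(3,2) = 0.000000; V(3,3) = 0.000000
Backward induction: V(k, i) = exp(-r*dt) * [p * V(k+1, i) + (1-p) * V(k+1, i+1)]; then take max(V_cont, immediate exercise) for American.
  V(2,0) = exp(-r*dt) * [p*17.207978 + (1-p)*6.650616] = 11.582798; exercise = 11.678056; V(2,0) = max -> 11.678056
  V(2,1) = exp(-r*dt) * [p*6.650616 + (1-p)*0.000000] = 3.109823; exercise = 2.080000; V(2,1) = max -> 3.109823
  V(2,2) = exp(-r*dt) * [p*0.000000 + (1-p)*0.000000] = 0.000000; exercise = 0.000000; V(2,2) = max -> 0.000000
  V(1,0) = exp(-r*dt) * [p*11.678056 + (1-p)*3.109823] = 7.114250; exercise = 6.650616; V(1,0) = max -> 7.114250
  V(1,1) = exp(-r*dt) * [p*3.109823 + (1-p)*0.000000] = 1.454151; exercise = 0.000000; V(1,1) = max -> 1.454151
  V(0,0) = exp(-r*dt) * [p*7.114250 + (1-p)*1.454151] = 4.099840; exercise = 2.080000; V(0,0) = max -> 4.099840

Answer: Price = V(0,0) = 4.0998


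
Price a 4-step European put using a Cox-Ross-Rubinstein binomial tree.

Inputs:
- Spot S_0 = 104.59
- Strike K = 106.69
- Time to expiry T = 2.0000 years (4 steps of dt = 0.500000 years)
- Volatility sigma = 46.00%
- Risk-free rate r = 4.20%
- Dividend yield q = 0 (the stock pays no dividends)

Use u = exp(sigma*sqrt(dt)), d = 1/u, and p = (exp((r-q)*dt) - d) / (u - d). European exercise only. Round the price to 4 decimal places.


dt = T/N = 0.500000
u = exp(sigma*sqrt(dt)) = 1.384403; d = 1/u = 0.722333
p = (exp((r-q)*dt) - d) / (u - d) = 0.451446
Discount per step: exp(-r*dt) = 0.979219
Stock lattice S(k, i) with i counting down-moves:
  k=0: S(0,0) = 104.5900
  k=1: S(1,0) = 144.7947; S(1,1) = 75.5488
  k=2: S(2,0) = 200.4543; S(2,1) = 104.5900; S(2,2) = 54.5714
  k=3: S(3,0) = 277.5095; S(3,1) = 144.7947; S(3,2) = 75.5488; S(3,3) = 39.4187
  k=4: S(4,0) = 384.1851; S(4,1) = 200.4543; S(4,2) = 104.5900; S(4,3) = 54.5714; S(4,4) = 28.4734
Terminal payoffs V(N, i) = max(K - S_T, 0):
  V(4,0) = 0.000000; V(4,1) = 0.000000; V(4,2) = 2.100000; V(4,3) = 52.118613; V(4,4) = 78.216567
Backward induction: V(k, i) = exp(-r*dt) * [p * V(k+1, i) + (1-p) * V(k+1, i+1)].
  V(3,0) = exp(-r*dt) * [p*0.000000 + (1-p)*0.000000] = 0.000000
  V(3,1) = exp(-r*dt) * [p*0.000000 + (1-p)*2.100000] = 1.128024
  V(3,2) = exp(-r*dt) * [p*2.100000 + (1-p)*52.118613] = 28.924070
  V(3,3) = exp(-r*dt) * [p*52.118613 + (1-p)*78.216567] = 65.054161
  V(2,0) = exp(-r*dt) * [p*0.000000 + (1-p)*1.128024] = 0.605923
  V(2,1) = exp(-r*dt) * [p*1.128024 + (1-p)*28.924070] = 16.035346
  V(2,2) = exp(-r*dt) * [p*28.924070 + (1-p)*65.054161] = 47.730429
  V(1,0) = exp(-r*dt) * [p*0.605923 + (1-p)*16.035346] = 8.881311
  V(1,1) = exp(-r*dt) * [p*16.035346 + (1-p)*47.730429] = 32.727264
  V(0,0) = exp(-r*dt) * [p*8.881311 + (1-p)*32.727264] = 21.505703

Answer: Price = V(0,0) = 21.5057


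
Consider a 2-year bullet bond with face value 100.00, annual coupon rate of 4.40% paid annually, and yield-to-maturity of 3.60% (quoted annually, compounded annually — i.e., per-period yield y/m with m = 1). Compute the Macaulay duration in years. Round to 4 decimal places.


Coupon per period c = face * coupon_rate / m = 4.400000
Periods per year m = 1; per-period yield y/m = 0.036000
Number of cashflows N = 2
Cashflows (t years, CF_t, discount factor 1/(1+y/m)^(m*t), PV):
  t = 1.0000: CF_t = 4.400000, DF = 0.965251, PV = 4.247104
  t = 2.0000: CF_t = 104.400000, DF = 0.931709, PV = 97.270464
Price P = sum_t PV_t = 101.517568
Macaulay numerator sum_t t * PV_t:
  t * PV_t at t = 1.0000: 4.247104
  t * PV_t at t = 2.0000: 194.540928
Macaulay duration D = (sum_t t * PV_t) / P = 198.788032 / 101.517568 = 1.958164

Answer: Macaulay duration = 1.9582 years


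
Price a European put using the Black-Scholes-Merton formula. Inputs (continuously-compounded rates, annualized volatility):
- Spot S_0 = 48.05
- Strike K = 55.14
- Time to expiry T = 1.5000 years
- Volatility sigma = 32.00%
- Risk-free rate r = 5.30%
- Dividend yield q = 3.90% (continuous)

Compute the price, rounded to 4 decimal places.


Answer: Price = 10.6035

Derivation:
d1 = (ln(S/K) + (r - q + 0.5*sigma^2) * T) / (sigma * sqrt(T)) = -0.10163665
d2 = d1 - sigma * sqrt(T) = -0.49355501
exp(-rT) = 0.92357802; exp(-qT) = 0.94317824
P = K * exp(-rT) * N(-d2) - S_0 * exp(-qT) * N(-d1)
N(-d1) = 0.54047746; N(-d2) = 0.68918976
P = 55.1400 * 0.92357802 * 0.68918976 - 48.0500 * 0.94317824 * 0.54047746 = 10.6035


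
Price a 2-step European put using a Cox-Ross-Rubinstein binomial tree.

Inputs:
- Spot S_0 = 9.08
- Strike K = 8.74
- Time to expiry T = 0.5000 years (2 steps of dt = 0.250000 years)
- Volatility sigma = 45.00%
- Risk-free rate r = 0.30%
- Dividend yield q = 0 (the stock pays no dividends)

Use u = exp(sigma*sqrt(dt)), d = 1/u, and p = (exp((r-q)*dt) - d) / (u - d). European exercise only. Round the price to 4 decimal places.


dt = T/N = 0.250000
u = exp(sigma*sqrt(dt)) = 1.252323; d = 1/u = 0.798516
p = (exp((r-q)*dt) - d) / (u - d) = 0.445639
Discount per step: exp(-r*dt) = 0.999250
Stock lattice S(k, i) with i counting down-moves:
  k=0: S(0,0) = 9.0800
  k=1: S(1,0) = 11.3711; S(1,1) = 7.2505
  k=2: S(2,0) = 14.2403; S(2,1) = 9.0800; S(2,2) = 5.7897
Terminal payoffs V(N, i) = max(K - S_T, 0):
  V(2,0) = 0.000000; V(2,1) = 0.000000; V(2,2) = 2.950336
Backward induction: V(k, i) = exp(-r*dt) * [p * V(k+1, i) + (1-p) * V(k+1, i+1)].
  V(1,0) = exp(-r*dt) * [p*0.000000 + (1-p)*0.000000] = 0.000000
  V(1,1) = exp(-r*dt) * [p*0.000000 + (1-p)*2.950336] = 1.634324
  V(0,0) = exp(-r*dt) * [p*0.000000 + (1-p)*1.634324] = 0.905326

Answer: Price = V(0,0) = 0.9053


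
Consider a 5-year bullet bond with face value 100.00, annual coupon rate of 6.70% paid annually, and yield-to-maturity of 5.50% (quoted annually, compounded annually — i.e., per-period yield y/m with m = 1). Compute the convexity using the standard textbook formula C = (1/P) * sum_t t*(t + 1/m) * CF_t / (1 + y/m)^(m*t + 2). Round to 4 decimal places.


Answer: Convexity = 22.8591

Derivation:
Coupon per period c = face * coupon_rate / m = 6.700000
Periods per year m = 1; per-period yield y/m = 0.055000
Number of cashflows N = 5
Cashflows (t years, CF_t, discount factor 1/(1+y/m)^(m*t), PV):
  t = 1.0000: CF_t = 6.700000, DF = 0.947867, PV = 6.350711
  t = 2.0000: CF_t = 6.700000, DF = 0.898452, PV = 6.019631
  t = 3.0000: CF_t = 6.700000, DF = 0.851614, PV = 5.705812
  t = 4.0000: CF_t = 6.700000, DF = 0.807217, PV = 5.408352
  t = 5.0000: CF_t = 106.700000, DF = 0.765134, PV = 81.639836
Price P = sum_t PV_t = 105.124341
Convexity numerator sum_t t*(t + 1/m) * CF_t / (1+y/m)^(m*t + 2):
  t = 1.0000: term = 11.411623
  t = 2.0000: term = 32.450113
  t = 3.0000: term = 61.516802
  t = 4.0000: term = 97.182942
  t = 5.0000: term = 2200.485224
Convexity = (1/P) * sum = 2403.046704 / 105.124341 = 22.859089


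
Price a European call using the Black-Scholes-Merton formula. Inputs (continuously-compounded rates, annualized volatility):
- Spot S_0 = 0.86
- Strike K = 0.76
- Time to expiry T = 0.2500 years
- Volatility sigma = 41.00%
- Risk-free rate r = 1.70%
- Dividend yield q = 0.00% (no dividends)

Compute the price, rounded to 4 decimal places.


d1 = (ln(S/K) + (r - q + 0.5*sigma^2) * T) / (sigma * sqrt(T)) = 0.72622661
d2 = d1 - sigma * sqrt(T) = 0.52122661
exp(-rT) = 0.99575902; exp(-qT) = 1.00000000
C = S_0 * exp(-qT) * N(d1) - K * exp(-rT) * N(d2)
N(d1) = 0.76615007; N(d2) = 0.69889554
C = 0.8600 * 1.00000000 * 0.76615007 - 0.7600 * 0.99575902 * 0.69889554 = 0.1300

Answer: Price = 0.1300


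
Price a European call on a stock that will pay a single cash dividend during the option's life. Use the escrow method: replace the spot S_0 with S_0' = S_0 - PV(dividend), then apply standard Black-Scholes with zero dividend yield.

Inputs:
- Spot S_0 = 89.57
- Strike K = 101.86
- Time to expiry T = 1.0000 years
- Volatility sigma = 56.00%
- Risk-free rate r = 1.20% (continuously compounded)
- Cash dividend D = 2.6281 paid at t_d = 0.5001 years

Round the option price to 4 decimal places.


Answer: Price = 14.5227

Derivation:
PV(D) = D * exp(-r * t_d) = 2.6281 * 0.99401677 = 2.61237548
S_0' = S_0 - PV(D) = 89.5700 - 2.61237548 = 86.95762452
d1 = (ln(S_0'/K) + (r + sigma^2/2)*T) / (sigma*sqrt(T)) = 0.01896715
d2 = d1 - sigma*sqrt(T) = -0.54103285
exp(-rT) = 0.98807171
N(d1) = 0.50756634; N(d2) = 0.29424247
C = S_0' * N(d1) - K * exp(-rT) * N(d2) = 86.95762452 * 0.50756634 - 101.8600 * 0.98807171 * 0.29424247 = 14.5227


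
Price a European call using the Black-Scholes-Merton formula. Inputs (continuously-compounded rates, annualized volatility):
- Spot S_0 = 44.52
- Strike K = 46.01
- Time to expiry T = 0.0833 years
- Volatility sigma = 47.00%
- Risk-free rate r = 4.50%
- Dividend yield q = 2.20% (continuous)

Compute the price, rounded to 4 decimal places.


d1 = (ln(S/K) + (r - q + 0.5*sigma^2) * T) / (sigma * sqrt(T)) = -0.16073590
d2 = d1 - sigma * sqrt(T) = -0.29638607
exp(-rT) = 0.99625852; exp(-qT) = 0.99816908
C = S_0 * exp(-qT) * N(d1) - K * exp(-rT) * N(d2)
N(d1) = 0.43615071; N(d2) = 0.38346763
C = 44.5200 * 0.99816908 * 0.43615071 - 46.0100 * 0.99625852 * 0.38346763 = 1.8045

Answer: Price = 1.8045


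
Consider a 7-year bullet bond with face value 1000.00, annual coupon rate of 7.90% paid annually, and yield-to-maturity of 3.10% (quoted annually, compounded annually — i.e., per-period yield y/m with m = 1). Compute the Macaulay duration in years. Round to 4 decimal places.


Answer: Macaulay duration = 5.8205 years

Derivation:
Coupon per period c = face * coupon_rate / m = 79.000000
Periods per year m = 1; per-period yield y/m = 0.031000
Number of cashflows N = 7
Cashflows (t years, CF_t, discount factor 1/(1+y/m)^(m*t), PV):
  t = 1.0000: CF_t = 79.000000, DF = 0.969932, PV = 76.624636
  t = 2.0000: CF_t = 79.000000, DF = 0.940768, PV = 74.320695
  t = 3.0000: CF_t = 79.000000, DF = 0.912481, PV = 72.086028
  t = 4.0000: CF_t = 79.000000, DF = 0.885045, PV = 69.918553
  t = 5.0000: CF_t = 79.000000, DF = 0.858434, PV = 67.816249
  t = 6.0000: CF_t = 79.000000, DF = 0.832622, PV = 65.777157
  t = 7.0000: CF_t = 1079.000000, DF = 0.807587, PV = 871.386420
Price P = sum_t PV_t = 1297.929738
Macaulay numerator sum_t t * PV_t:
  t * PV_t at t = 1.0000: 76.624636
  t * PV_t at t = 2.0000: 148.641389
  t * PV_t at t = 3.0000: 216.258084
  t * PV_t at t = 4.0000: 279.674211
  t * PV_t at t = 5.0000: 339.081245
  t * PV_t at t = 6.0000: 394.662943
  t * PV_t at t = 7.0000: 6099.704943
Macaulay duration D = (sum_t t * PV_t) / P = 7554.647452 / 1297.929738 = 5.820537


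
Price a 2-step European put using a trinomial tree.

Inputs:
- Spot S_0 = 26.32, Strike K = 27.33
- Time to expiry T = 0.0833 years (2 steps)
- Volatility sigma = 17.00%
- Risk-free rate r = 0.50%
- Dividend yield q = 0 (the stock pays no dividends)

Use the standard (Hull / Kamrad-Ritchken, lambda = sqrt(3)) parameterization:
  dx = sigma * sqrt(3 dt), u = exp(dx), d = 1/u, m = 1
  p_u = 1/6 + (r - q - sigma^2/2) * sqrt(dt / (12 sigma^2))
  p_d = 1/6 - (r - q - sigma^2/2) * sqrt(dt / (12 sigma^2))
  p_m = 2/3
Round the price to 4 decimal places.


Answer: Price = V(0,0) = 1.1964

Derivation:
dt = T/N = 0.041650; dx = sigma*sqrt(3*dt) = 0.060092
u = exp(dx) = 1.061934; d = 1/u = 0.941678
p_u = 0.163392, p_m = 0.666667, p_d = 0.169942
Discount per step: exp(-r*dt) = 0.999792
Stock lattice S(k, j) with j the centered position index:
  k=0: S(0,+0) = 26.3200
  k=1: S(1,-1) = 24.7850; S(1,+0) = 26.3200; S(1,+1) = 27.9501
  k=2: S(2,-2) = 23.3394; S(2,-1) = 24.7850; S(2,+0) = 26.3200; S(2,+1) = 27.9501; S(2,+2) = 29.6812
Terminal payoffs V(N, j) = max(K - S_T, 0):
  V(2,-2) = 3.990551; V(2,-1) = 2.545039; V(2,+0) = 1.010000; V(2,+1) = 0.000000; V(2,+2) = 0.000000
Backward induction: V(k, j) = exp(-r*dt) * [p_u * V(k+1, j+1) + p_m * V(k+1, j) + p_d * V(k+1, j-1)]
  V(1,-1) = exp(-r*dt) * [p_u*1.010000 + p_m*2.545039 + p_d*3.990551] = 2.539350
  V(1,+0) = exp(-r*dt) * [p_u*0.000000 + p_m*1.010000 + p_d*2.545039] = 1.105611
  V(1,+1) = exp(-r*dt) * [p_u*0.000000 + p_m*0.000000 + p_d*1.010000] = 0.171605
  V(0,+0) = exp(-r*dt) * [p_u*0.171605 + p_m*1.105611 + p_d*2.539350] = 1.196405
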